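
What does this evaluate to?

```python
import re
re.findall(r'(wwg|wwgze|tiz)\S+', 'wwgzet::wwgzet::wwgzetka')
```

['wwg']

Branches in `(...|...)` are attempted left-to-right; the first branch that allows the whole pattern to succeed is taken.
Walking the string: at [0:24] match 'wwgzet::wwgzet::wwgzetka', group 1 = 'wwg'.
With a single group, `findall` returns only what that group captured — 1 item.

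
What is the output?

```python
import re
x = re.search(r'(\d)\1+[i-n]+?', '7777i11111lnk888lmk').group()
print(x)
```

`\1` has to match the exact text group 1 already captured.
`search` walks the string left to right and returns the first match it finds.
The match spans [0:5] → '7777i'.
Captured: group 1 = '7'.

7777i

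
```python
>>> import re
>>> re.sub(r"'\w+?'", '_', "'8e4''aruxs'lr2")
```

`sub` substitutes '_' at each match site.

'__lr2'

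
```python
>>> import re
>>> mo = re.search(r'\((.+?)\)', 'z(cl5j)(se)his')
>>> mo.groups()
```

('cl5j',)

With the lazy modifier that quantifier settles for the fewest repetitions that let the rest of the pattern succeed (the atoms after it are unaffected and can still be greedy).
`re.search` scans for the first position where the pattern succeeds.
The match spans [1:7] → '(cl5j)'.
Captured: group 1 = 'cl5j'.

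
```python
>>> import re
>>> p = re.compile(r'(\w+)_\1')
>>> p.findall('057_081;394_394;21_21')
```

`\1` has to match the exact text group 1 already captured.
Scanning left to right: at [8:15] match '394_394', group 1 = '394'; at [16:21] match '21_21', group 1 = '21'.
`findall` collects group 1 from each match (2 total).

['394', '21']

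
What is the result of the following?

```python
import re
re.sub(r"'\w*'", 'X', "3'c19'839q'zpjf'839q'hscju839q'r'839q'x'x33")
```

"3X839qX839qXrXx'x33"

Matches: at [1:6] → "'c19'"; at [10:16] → "'zpjf'"; at [20:31] → "'hscju839q'"; at [32:38] → "'839q'".
Every occurrence is swapped for 'X'.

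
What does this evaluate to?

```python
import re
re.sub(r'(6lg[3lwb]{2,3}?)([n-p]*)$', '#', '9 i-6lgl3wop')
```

This matches the literal '6lg', then 2 to 3 of one of [3lwb] (lazy) (captured); then zero or more of a character in [n-p] (captured); then anchored at the end.
Matches: at [4:12] → '6lgl3wop'.
`sub` substitutes '#' at each match site.

'9 i-#'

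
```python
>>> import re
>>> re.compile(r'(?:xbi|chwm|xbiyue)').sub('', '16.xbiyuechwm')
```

'16.yue'

Alternation tries branches left to right and keeps the first one that lets the overall match succeed at that position.
Matches: at [3:6] → 'xbi'; at [9:13] → 'chwm'.
Every occurrence is swapped for ''.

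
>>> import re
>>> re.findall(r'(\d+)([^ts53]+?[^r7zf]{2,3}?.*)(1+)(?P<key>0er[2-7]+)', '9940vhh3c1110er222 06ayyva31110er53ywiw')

The pattern matches one or more of a digit (captured); then one or more of any character except [ts53] (lazy), then 2 to 3 of any character except [r7zf] (lazy), then zero or more of any character (captured); then one or more of a literal '1' (captured); then the literal '0er', then one or more of a character in [2-7] (captured as 'key').
4 groups means the one result is a tuple of 4 captured strings — 1 here.

[('9940', 'vhh3c1110er222 06ayyva311', '1', '0er53')]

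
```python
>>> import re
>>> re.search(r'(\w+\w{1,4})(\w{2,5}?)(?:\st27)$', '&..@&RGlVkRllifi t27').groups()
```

('RGlVkRlli', 'fi')

The pattern matches one or more of a word character, then 1 to 4 of a word character (captured); then 2 to 5 of a word character (lazy) (captured); then whitespace, then the literal 't27' (non-capturing group); then anchored at the end.
Unlike `match`, `search` isn't anchored — it looks for the pattern anywhere in the string.
The match spans [5:20] → 'RGlVkRllifi t27'.
Captured: group 1 = 'RGlVkRlli', group 2 = 'fi'.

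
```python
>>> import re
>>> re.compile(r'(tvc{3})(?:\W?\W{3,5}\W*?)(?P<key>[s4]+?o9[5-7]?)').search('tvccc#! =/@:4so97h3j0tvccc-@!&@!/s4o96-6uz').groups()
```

('tvccc', '4so97')

The match spans [0:17] → 'tvccc#! =/@:4so97'.
Captured: group 1 = 'tvccc', group 2 = '4so97'.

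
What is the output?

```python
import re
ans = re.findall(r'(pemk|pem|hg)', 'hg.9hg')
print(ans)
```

['hg', 'hg']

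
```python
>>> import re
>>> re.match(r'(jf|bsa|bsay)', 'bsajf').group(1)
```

The match spans [0:3] → 'bsa'.
Captured: group 1 = 'bsa'.

'bsa'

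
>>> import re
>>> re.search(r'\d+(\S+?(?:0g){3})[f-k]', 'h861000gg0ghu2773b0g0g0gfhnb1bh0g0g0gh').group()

Pattern: one or more of a digit; then one or more of a non-whitespace character (lazy), then the literal '0g' repeated 3 times (captured); then a character in [f-k].
The `?` after the quantifier makes it lazy — it takes as little as possible before letting the rest of the pattern try.
`re.search` tries every starting position until one works.
The match spans [1:25] → '861000gg0ghu2773b0g0g0gf'.
Captured: group 1 = 'gg0ghu2773b0g0g0g'.

'861000gg0ghu2773b0g0g0gf'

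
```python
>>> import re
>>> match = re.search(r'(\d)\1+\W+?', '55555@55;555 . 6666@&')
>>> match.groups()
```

`\1` is not a pattern — it's the concrete string captured by group 1, re-applied verbatim.
`re.search` tries every starting position until one works.
The match spans [0:6] → '55555@'.
Captured: group 1 = '5'.

('5',)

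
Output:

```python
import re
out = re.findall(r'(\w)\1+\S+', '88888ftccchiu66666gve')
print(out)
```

After group 1 captures some text, `\1` only succeeds where that same text appears again.
One capturing group, so `findall` returns just the captured substring from the one match — 1 in all.

['8']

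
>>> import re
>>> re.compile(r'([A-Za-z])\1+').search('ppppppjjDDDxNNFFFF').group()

'pppppp'

`\1` has to match the exact text group 1 already captured.
The match spans [0:6] → 'pppppp'.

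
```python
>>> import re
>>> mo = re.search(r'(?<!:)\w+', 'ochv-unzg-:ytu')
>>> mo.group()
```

'ochv'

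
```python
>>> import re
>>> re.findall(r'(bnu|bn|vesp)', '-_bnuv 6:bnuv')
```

The regex engine tests alternatives in the order written; an earlier branch that matches wins even if a later one would match more.
Scanning left to right: at [2:5] match 'bnu', group 1 = 'bnu'; at [9:12] match 'bnu', group 1 = 'bnu'.
One capturing group, so `findall` returns just the captured substring from each match — 2 in all.

['bnu', 'bnu']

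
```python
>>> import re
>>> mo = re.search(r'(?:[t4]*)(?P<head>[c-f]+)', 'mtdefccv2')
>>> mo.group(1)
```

'defcc'

Pattern: zero or more of one of [t4] (non-capturing group); then one or more of a character in [c-f] (captured as 'head').
`re.search` tries every starting position until one works.
The match spans [1:7] → 'tdefcc'.
Captured: group 1 = 'defcc'.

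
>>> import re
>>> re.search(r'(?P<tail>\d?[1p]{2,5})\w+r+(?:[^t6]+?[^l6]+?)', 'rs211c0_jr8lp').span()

(2, 13)

Pattern: optionally a digit, then 2 to 5 of one of [1p] (captured as 'tail'); then one or more of a word character, then one or more of the literal 'r'; then one or more of any character except [t6] (lazy), then one or more of any character except [l6] (lazy) (non-capturing group).
`re.search` scans for the first position where the pattern succeeds.
The match spans [2:13] → '211c0_jr8lp'.
Captured: group 1 = '211'.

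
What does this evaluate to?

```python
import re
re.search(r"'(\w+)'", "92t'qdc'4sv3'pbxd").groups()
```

('qdc',)

`re.search` scans for the first position where the pattern succeeds.
The match spans [3:8] → "'qdc'".
Captured: group 1 = 'qdc'.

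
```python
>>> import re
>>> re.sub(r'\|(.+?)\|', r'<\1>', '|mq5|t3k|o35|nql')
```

'<mq5>t3k<o35>nql'

Matches: at [0:5] → '|mq5|'; at [8:13] → '|o35|'.
Each match is replaced using the text its own group 1 captured.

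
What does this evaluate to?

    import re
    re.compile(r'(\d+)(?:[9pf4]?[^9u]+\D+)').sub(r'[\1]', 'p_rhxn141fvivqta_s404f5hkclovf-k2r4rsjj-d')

'p_rhxn[141]'

The pattern matches one or more of a digit (captured); then optionally one of [9pf4], then one or more of any character except [9u], then one or more of a non-digit (non-capturing group).
Matches: at [6:41] → '141fvivqta_s404f5hkclovf-k2r4rsjj-d'.
`\1` in the replacement pulls in group 1's text for each match.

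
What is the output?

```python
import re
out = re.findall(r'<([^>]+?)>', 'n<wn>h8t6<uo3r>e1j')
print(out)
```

One capturing group, so `findall` returns just the captured substring from each match — 2 in all.

['wn', 'uo3r']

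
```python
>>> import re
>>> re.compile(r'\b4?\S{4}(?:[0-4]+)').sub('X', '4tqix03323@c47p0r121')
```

'X@Xr121'

Every occurrence is swapped for 'X'.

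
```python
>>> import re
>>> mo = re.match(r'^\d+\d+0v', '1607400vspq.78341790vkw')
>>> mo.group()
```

'1607400v'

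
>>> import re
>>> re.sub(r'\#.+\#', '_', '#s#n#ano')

'_ano'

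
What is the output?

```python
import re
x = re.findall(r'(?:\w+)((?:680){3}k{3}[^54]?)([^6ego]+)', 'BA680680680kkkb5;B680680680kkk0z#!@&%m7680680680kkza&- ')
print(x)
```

[('680680680kkkb', '5;B')]

This matches one or more of a word character (non-capturing group); then the literal '680' repeated 3 times, then exactly 3 of the literal 'k', then optionally any character except [54] (captured); then one or more of any character except [6ego] (captured).
Walking the string: at [0:18] match 'BA680680680kkkb5;B', groups = ('680680680kkkb', '5;B').
2 groups means the one result is a tuple of 2 captured strings — 1 here.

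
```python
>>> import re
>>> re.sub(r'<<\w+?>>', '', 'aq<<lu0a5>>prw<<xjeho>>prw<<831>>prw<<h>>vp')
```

'aqprwprwprwvp'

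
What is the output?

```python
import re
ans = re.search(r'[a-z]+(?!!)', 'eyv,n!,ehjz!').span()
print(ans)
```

(0, 3)

`(?!…)`/`(?<!…)` only lets a position through if the neighbouring text does NOT match; no characters are consumed.
The match spans [0:3] → 'eyv'.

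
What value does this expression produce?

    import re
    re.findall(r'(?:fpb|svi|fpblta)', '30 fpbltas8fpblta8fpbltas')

`|` is ordered: at each position the engine commits to the first alternative that works.
`findall` yields the raw match text (3 of them) because the pattern has no groups.

['fpb', 'fpb', 'fpb']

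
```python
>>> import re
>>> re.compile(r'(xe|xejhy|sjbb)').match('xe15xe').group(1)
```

'xe'

The match spans [0:2] → 'xe'.
Captured: group 1 = 'xe'.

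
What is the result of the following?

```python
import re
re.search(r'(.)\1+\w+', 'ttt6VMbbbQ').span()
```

The backreference `\1` re-matches whatever the first group consumed, character for character.
The match spans [0:10] → 'ttt6VMbbbQ'.

(0, 10)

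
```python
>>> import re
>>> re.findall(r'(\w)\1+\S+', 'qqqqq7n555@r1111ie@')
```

`\1` has to match the exact text group 1 already captured.
Walking the string: at [0:19] match 'qqqqq7n555@r1111ie@', group 1 = 'q'.
`findall` collects group 1 from the one match (1 total).

['q']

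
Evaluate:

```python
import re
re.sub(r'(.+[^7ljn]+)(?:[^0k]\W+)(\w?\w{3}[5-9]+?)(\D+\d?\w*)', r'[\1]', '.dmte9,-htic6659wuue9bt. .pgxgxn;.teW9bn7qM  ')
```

'[.dmte9,-htic6659wuue9bt. .pgxgx]  '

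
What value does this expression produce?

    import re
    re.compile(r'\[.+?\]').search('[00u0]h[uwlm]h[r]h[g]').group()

`re.search` scans for the first position where the pattern succeeds.
The match spans [0:6] → '[00u0]'.

'[00u0]'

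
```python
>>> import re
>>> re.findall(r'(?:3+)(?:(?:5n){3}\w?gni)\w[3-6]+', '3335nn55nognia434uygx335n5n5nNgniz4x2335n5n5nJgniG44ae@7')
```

['335n5n5nNgniz4', '335n5n5nJgniG44']

Pattern: one or more of a literal '3' (non-capturing group); then the literal '5n' repeated 3 times, then optionally a word character, then the literal 'gni' (non-capturing group); then a word character; then one or more of a character in [3-6].
Scanning left to right: at [21:35] → '335n5n5nNgniz4'; at [37:52] → '335n5n5nJgniG44'.
`findall` yields the raw match text (2 of them) because the pattern has no groups.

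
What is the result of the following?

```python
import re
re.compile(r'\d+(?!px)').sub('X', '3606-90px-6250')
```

'X-X0px-X'

The negative lookaround is zero-width — it rules out positions where the adjacent text would match, without consuming anything.
Every occurrence is swapped for 'X'.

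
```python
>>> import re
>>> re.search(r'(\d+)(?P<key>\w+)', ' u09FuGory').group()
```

'09FuGory'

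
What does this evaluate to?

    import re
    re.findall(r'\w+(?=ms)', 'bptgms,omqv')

['bptg']

Because the assertion is zero-width, the text it checks is not consumed and won't appear in the result.
Matches: at [0:4] → 'bptg'.
No capturing groups, so `findall` returns the 1 full match string.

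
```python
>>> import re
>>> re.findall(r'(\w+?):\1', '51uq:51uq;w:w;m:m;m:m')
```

After group 1 captures some text, `\1` only succeeds where that same text appears again.
One capturing group, so `findall` returns just the captured substring from each match — 4 in all.

['51uq', 'w', 'm', 'm']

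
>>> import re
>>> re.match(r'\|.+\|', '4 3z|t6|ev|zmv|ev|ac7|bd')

None

With `match`, the pattern is implicitly anchored at the beginning.
Here position 0 doesn't satisfy it, so the call returns None.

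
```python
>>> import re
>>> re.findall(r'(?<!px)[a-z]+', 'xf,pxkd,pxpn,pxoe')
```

['xf', 'pxkd', 'pxpn', 'pxoe']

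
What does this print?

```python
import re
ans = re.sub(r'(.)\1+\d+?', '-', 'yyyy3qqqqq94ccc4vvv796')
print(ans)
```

After group 1 captures some text, `\1` only succeeds where that same text appears again.
Each match is replaced by '-'.

--4--96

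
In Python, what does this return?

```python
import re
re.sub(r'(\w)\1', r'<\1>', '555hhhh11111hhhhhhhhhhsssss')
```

The backreference `\1` re-matches whatever the first group consumed, character for character.
`\1` in the replacement pulls in group 1's text for each match.

'<5>5<h><h><1><1>1<h><h><h><h><h><s><s>s'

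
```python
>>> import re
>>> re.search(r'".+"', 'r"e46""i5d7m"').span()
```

(1, 13)

`re.search` scans for the first position where the pattern succeeds.
The match spans [1:13] → '"e46""i5d7m"'.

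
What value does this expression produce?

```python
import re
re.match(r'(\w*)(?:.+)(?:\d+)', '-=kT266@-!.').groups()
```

('',)

Pattern: zero or more of a word character (captured); then one or more of any character (non-capturing group); then one or more of a digit (non-capturing group).
`re.match` only tries the pattern at the start of the string.
The match spans [0:7] → '-=kT266'.
Captured: group 1 = ''.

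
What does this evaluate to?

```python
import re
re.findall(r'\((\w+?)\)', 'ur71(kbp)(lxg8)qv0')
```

['kbp', 'lxg8']

Matches: at [4:9] match '(kbp)', group 1 = 'kbp'; at [9:15] match '(lxg8)', group 1 = 'lxg8'.
One capturing group, so `findall` returns just the captured substring from each match — 2 in all.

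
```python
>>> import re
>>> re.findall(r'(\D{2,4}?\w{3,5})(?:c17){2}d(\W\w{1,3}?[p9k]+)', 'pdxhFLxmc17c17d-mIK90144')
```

The pattern matches 2 to 4 of a non-digit (lazy), then 3 to 5 of a word character (captured); then the literal 'c17' repeated 2 times, then the literal 'd'; then a non-word character, then 1 to 3 of a word character (lazy), then one or more of one of [p9k] (captured).
Walking the string: at [0:20] match 'pdxhFLxmc17c17d-mIK9', groups = ('pdxhFLxm', '-mIK9').
2 groups means the one result is a tuple of 2 captured strings — 1 here.

[('pdxhFLxm', '-mIK9')]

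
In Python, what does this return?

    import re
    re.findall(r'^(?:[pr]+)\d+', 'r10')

Since nothing is captured, `findall` lists the 1 matched substring directly.

['r10']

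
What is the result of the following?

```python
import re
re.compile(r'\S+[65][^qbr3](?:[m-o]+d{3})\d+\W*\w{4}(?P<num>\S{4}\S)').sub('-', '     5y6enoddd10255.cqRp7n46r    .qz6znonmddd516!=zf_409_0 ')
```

'     -    .qz6znonmddd516!=zf_409_0 '

`sub` substitutes '-' at each match site.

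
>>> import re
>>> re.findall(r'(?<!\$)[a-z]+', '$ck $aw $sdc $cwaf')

A negative assertion filters positions out without eating any characters.
No capturing groups, so `findall` returns the 4 full match strings.

['k', 'w', 'dc', 'waf']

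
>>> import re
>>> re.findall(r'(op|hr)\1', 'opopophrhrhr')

['op', 'hr']

The backreference `\1` re-matches whatever the first group consumed, character for character.
Because there's exactly one group, `findall` drops the full match and keeps group 1 from each hit.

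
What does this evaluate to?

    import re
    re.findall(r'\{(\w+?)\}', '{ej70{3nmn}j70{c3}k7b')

Walking the string: at [5:11] match '{3nmn}', group 1 = '3nmn'; at [14:18] match '{c3}', group 1 = 'c3'.
`findall` collects group 1 from each match (2 total).

['3nmn', 'c3']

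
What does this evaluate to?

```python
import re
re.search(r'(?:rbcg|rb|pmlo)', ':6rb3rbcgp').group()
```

'rb'

Unlike `match`, `search` isn't anchored — it looks for the pattern anywhere in the string.
The match spans [2:4] → 'rb'.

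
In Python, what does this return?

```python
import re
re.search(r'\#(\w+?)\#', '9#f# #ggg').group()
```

'#f#'

Unlike `match`, `search` isn't anchored — it looks for the pattern anywhere in the string.
The match spans [1:4] → '#f#'.
Captured: group 1 = 'f'.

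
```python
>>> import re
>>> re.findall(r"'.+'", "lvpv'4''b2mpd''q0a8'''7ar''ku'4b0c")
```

Matches: at [4:30] → "'4''b2mpd''q0a8'''7ar''ku'".
Since nothing is captured, `findall` lists the 1 matched substring directly.

["'4''b2mpd''q0a8'''7ar''ku'"]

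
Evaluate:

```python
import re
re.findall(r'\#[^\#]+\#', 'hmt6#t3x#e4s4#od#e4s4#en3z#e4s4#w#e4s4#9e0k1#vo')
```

Walking the string: at [4:9] → '#t3x#'; at [13:17] → '#od#'; at [21:27] → '#en3z#'; at [31:34] → '#w#'; at [38:45] → '#9e0k1#'.
Since nothing is captured, `findall` lists the 5 matched substrings directly.

['#t3x#', '#od#', '#en3z#', '#w#', '#9e0k1#']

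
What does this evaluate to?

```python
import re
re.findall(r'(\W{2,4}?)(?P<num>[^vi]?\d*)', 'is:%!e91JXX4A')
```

[(':%', '!')]

The pattern matches 2 to 4 of a non-word character (lazy) (captured); then optionally any character except [vi], then zero or more of a digit (captured as 'num').
Scanning left to right: at [2:5] match ':%!', groups = (':%', '!').
2 groups means the one result is a tuple of 2 captured strings — 1 here.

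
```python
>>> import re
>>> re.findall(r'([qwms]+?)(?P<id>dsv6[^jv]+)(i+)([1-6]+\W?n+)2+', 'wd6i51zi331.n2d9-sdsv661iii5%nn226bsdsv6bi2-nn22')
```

Pattern: one or more of one of [qwms] (lazy) (captured); then the literal 'ds', then the literal 'v6', then one or more of any character except [jv] (captured as 'id'); then one or more of a literal 'i' (captured); then one or more of a character in [1-6], then optionally a non-word character, then one or more of the literal 'n' (captured); then one or more of a literal '2'.
Scanning left to right: at [17:33] match 'sdsv661iii5%nn22', groups = ('s', 'dsv661ii', 'i', '5%nn'); at [35:48] match 'sdsv6bi2-nn22', groups = ('s', 'dsv6b', 'i', '2-nn').
`findall` packs the 4 group values into a tuple for every match.

[('s', 'dsv661ii', 'i', '5%nn'), ('s', 'dsv6b', 'i', '2-nn')]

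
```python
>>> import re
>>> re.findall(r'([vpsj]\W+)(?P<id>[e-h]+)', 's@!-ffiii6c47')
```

[('s@!-', 'ff')]

The pattern matches one of [vpsj], then one or more of a non-word character (captured); then one or more of a character in [e-h] (captured as 'id').
Matches: at [0:6] match 's@!-ff', groups = ('s@!-', 'ff').
Multiple groups make `findall` return tuples — one 2-tuple for the one match.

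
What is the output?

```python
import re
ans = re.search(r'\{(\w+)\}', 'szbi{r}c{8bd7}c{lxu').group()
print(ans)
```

{r}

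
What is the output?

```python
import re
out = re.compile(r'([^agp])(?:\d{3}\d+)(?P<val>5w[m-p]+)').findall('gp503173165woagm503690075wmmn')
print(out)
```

[('5', '5wo'), ('m', '5wmmn')]

This matches any character except [agp] (captured); then exactly 3 of a digit, then one or more of a digit (non-capturing group); then the literal '5w', then one or more of a character in [m-p] (captured as 'val').
Multiple groups make `findall` return tuples — one 2-tuple for each match.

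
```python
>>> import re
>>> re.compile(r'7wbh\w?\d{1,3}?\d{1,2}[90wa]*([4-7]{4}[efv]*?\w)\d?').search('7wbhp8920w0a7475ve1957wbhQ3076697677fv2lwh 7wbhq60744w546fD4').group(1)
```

The match spans [0:17] → '7wbhp8920w0a7475v'.
Captured: group 1 = '7475v'.

'7475v'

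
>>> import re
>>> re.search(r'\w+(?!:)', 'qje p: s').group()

'qje'

Because the assertion is negative and zero-width, positions next to the forbidden text are skipped.
The match spans [0:3] → 'qje'.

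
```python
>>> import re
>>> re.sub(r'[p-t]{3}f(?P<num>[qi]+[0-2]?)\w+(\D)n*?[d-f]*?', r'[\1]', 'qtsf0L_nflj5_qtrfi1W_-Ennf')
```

'qtsf0L_nflj5_[i1]Ennf'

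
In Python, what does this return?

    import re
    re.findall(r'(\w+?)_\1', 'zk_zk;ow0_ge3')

['zk']

After group 1 captures some text, `\1` only succeeds where that same text appears again.
Scanning left to right: at [0:5] match 'zk_zk', group 1 = 'zk'.
One capturing group, so `findall` returns just the captured substring from the one match — 1 in all.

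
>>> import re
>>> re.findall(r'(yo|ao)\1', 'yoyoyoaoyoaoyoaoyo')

The backreference `\1` re-matches whatever the first group consumed, character for character.
Matches: at [0:4] match 'yoyo', group 1 = 'yo'.
Because there's exactly one group, `findall` drops the full match and keeps group 1 from the one hit.

['yo']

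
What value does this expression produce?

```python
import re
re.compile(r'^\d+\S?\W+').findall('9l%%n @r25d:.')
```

Pattern: anchored at the start of the string; then one or more of a digit; then optionally a non-whitespace character, then one or more of a non-word character.
Since nothing is captured, `findall` lists the 1 matched substring directly.

['9l%%']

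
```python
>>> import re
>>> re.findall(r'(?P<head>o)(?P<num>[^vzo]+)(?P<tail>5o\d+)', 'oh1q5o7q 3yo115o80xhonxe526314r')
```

`findall` packs the 3 group values into a tuple for every match.

[('o', 'h1q', '5o7'), ('o', '11', '5o80')]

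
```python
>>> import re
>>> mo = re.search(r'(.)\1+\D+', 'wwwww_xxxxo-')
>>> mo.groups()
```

`\1` has to match the exact text group 1 already captured.
`re.search` tries every starting position until one works.
The match spans [0:12] → 'wwwww_xxxxo-'.
Captured: group 1 = 'w'.

('w',)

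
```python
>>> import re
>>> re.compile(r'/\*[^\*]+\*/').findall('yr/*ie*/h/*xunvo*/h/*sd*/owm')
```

['/*ie*/', '/*xunvo*/', '/*sd*/']

Matches: at [2:8] → '/*ie*/'; at [9:18] → '/*xunvo*/'; at [19:25] → '/*sd*/'.
No capturing groups, so `findall` returns the 3 full match strings.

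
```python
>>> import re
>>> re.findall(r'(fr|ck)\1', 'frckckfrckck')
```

['ck', 'ck']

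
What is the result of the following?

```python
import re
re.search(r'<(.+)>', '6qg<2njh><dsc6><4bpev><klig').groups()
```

('2njh><dsc6><4bpev',)

`search` walks the string left to right and returns the first match it finds.
The match spans [3:22] → '<2njh><dsc6><4bpev>'.
Captured: group 1 = '2njh><dsc6><4bpev'.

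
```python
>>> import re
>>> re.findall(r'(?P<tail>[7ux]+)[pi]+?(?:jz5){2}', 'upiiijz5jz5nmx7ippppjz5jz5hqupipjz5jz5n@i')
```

The pattern matches one or more of one of [7ux] (captured as 'tail'); then one or more of one of [pi] (lazy), then the literal 'jz5' repeated 2 times.
`findall` collects group 1 from each match (3 total).

['u', 'x7', 'u']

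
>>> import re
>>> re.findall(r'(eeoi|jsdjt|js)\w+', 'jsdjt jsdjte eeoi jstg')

['js', 'jsdjt', 'js']

`|` is ordered: at each position the engine commits to the first alternative that works.
Matches: at [0:5] match 'jsdjt', group 1 = 'js'; at [6:12] match 'jsdjte', group 1 = 'jsdjt'; at [18:22] match 'jstg', group 1 = 'js'.
Because there's exactly one group, `findall` drops the full match and keeps group 1 from each hit.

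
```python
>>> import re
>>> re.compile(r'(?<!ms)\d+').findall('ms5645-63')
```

['645', '63']

The negative lookaround is zero-width — it rules out positions where the adjacent text would match, without consuming anything.
Walking the string: at [3:6] → '645'; at [7:9] → '63'.
With no groups in the pattern, `findall` gives back each whole match — 2 here.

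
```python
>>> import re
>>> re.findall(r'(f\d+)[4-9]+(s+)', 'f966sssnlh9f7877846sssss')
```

[('f96', 'sss'), ('f787784', 'sssss')]

The pattern matches the literal 'f', then one or more of a digit (captured); then one or more of a character in [4-9]; then one or more of a literal 's' (captured).
Multiple groups make `findall` return tuples — one 2-tuple for each match.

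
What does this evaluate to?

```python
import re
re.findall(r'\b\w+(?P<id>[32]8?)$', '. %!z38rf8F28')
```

This matches a word boundary (`\b`, zero-width); then one or more of a word character; then one of [32], then optionally a literal '8' (captured as 'id'); then anchored at the end.
`findall` collects group 1 from the one match (1 total).

['28']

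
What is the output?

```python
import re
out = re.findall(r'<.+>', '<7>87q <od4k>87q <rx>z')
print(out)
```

Since nothing is captured, `findall` lists the 1 matched substring directly.

['<7>87q <od4k>87q <rx>']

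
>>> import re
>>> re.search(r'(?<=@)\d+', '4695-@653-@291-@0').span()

(6, 9)

The lookaround is zero-width — it requires the adjacent text to match without consuming it, so the asserted text isn't part of the match.
`search` walks the string left to right and returns the first match it finds.
The match spans [6:9] → '653'.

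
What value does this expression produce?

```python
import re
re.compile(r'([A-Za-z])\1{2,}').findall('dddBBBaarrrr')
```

['d', 'B', 'r']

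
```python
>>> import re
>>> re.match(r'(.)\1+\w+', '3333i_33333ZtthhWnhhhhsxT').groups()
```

`\1` has to match the exact text group 1 already captured.
With `match`, the pattern is implicitly anchored at the beginning.
The match spans [0:25] → '3333i_33333ZtthhWnhhhhsxT'.
Captured: group 1 = '3'.

('3',)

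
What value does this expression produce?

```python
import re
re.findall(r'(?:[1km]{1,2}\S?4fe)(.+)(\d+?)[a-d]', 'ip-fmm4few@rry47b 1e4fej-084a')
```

[('w@rry47b 1e4fej-08', '4')]

The pattern matches 1 to 2 of one of [1km], then optionally a non-whitespace character, then the literal '4fe' (non-capturing group); then one or more of any character (captured); then one or more of a digit (lazy) (captured); then a character in [a-d].
Walking the string: at [4:29] match 'mm4few@rry47b 1e4fej-084a', groups = ('w@rry47b 1e4fej-08', '4').
`findall` packs the 2 group values into a tuple for every match.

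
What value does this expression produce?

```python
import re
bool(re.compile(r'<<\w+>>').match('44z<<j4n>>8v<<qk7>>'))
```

False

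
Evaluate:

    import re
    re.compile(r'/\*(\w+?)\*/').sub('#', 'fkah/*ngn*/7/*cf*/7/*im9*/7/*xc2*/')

'fkah#7#7#7#'

Matches: at [4:11] → '/*ngn*/'; at [12:18] → '/*cf*/'; at [19:26] → '/*im9*/'; at [27:34] → '/*xc2*/'.
`sub` substitutes '#' at each match site.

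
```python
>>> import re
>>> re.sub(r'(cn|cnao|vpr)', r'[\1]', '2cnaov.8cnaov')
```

Branches in `(...|...)` are attempted left-to-right; the first branch that allows the whole pattern to succeed is taken.
Matches: at [1:3] → 'cn'; at [8:10] → 'cn'.
`\1` in the replacement pulls in group 1's text for each match.

'2[cn]aov.8[cn]aov'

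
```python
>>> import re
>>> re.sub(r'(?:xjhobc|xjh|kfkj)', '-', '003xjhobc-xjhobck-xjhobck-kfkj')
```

Alternation tries branches left to right and keeps the first one that lets the overall match succeed at that position.
Every occurrence is swapped for '-'.

'003---k--k--'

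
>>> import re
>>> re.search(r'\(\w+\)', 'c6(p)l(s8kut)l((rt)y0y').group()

'(p)'

Unlike `match`, `search` isn't anchored — it looks for the pattern anywhere in the string.
The match spans [2:5] → '(p)'.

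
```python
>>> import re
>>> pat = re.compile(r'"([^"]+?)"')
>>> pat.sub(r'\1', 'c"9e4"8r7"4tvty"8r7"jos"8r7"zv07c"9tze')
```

'c9e48r74tvty8r7jos8r7zv07c9tze'

Matches: at [1:6] → '"9e4"'; at [9:16] → '"4tvty"'; at [19:24] → '"jos"'; at [27:34] → '"zv07c"'.
The replacement refers to a captured group, so each match is rewritten using its own captured text.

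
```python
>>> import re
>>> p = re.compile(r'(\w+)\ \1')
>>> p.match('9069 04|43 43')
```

None

`match` is anchored at position 0; if the pattern doesn't fit there, it returns None.
Here position 0 doesn't satisfy it, so the call returns None.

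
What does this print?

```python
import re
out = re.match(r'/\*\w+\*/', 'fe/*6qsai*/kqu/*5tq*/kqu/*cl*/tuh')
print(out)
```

With `match`, the pattern is implicitly anchored at the beginning.
Here position 0 doesn't satisfy it, so the call returns None.

None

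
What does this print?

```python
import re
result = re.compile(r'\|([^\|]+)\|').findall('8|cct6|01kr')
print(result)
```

With a single group, `findall` returns only what that group captured — 1 item.

['cct6']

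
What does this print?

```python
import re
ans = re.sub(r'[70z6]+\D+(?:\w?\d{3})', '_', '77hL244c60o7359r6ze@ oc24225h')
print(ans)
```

_c_r_5h

The pattern matches one or more of one of [70z6]; then one or more of a non-digit; then optionally a word character, then exactly 3 of a digit (non-capturing group).
Each match is replaced by '_'.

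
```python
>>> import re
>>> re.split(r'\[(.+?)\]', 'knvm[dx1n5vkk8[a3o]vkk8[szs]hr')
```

Lazy quantifiers expand one character at a time until the remainder of the pattern can match.
With a capturing group present, the delimiter's captured portion is kept in the result list.

['knvm', 'dx1n5vkk8[a3o', 'vkk8', 'szs', 'hr']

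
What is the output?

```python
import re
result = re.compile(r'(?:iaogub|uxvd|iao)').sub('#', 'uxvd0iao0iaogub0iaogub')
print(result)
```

Branches in `(...|...)` are attempted left-to-right; the first branch that allows the whole pattern to succeed is taken.
Matches: at [0:4] → 'uxvd'; at [5:8] → 'iao'; at [9:15] → 'iaogub'; at [16:22] → 'iaogub'.
`sub` substitutes '#' at each match site.

#0#0#0#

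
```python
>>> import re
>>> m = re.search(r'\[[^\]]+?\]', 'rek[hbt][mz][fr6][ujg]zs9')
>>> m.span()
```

`re.search` scans for the first position where the pattern succeeds.
The match spans [3:8] → '[hbt]'.

(3, 8)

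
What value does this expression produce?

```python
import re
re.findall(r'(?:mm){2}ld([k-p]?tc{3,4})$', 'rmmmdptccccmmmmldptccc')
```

['ptccc']

This matches the literal 'mm' repeated 2 times, then the literal 'ld'; then optionally a character in [k-p], then a literal 't', then 3 to 4 of the literal 'c' (captured); then anchored at the end.
Walking the string: at [11:22] match 'mmmmldptccc', group 1 = 'ptccc'.
One capturing group, so `findall` returns just the captured substring from the one match — 1 in all.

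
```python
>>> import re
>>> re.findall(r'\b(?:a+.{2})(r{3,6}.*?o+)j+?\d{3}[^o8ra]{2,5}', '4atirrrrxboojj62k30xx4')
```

[]

The pattern matches a word boundary (`\b`, zero-width); then one or more of the literal 'a', then exactly 2 of any character (non-capturing group); then 3 to 6 of a literal 'r', then zero or more of any character (lazy), then one or more of the literal 'o' (captured); then one or more of a literal 'j' (lazy), then exactly 3 of a digit, then 2 to 5 of any character except [o8ra].
With a single group, `findall` returns only what that group captured — 0 items.
Nothing in the string satisfies the pattern, so the list is empty.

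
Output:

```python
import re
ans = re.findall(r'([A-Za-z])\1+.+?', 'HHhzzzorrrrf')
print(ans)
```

['H', 'z', 'r']

A backreference is literal: `\1` must see the identical characters the first group matched.
Matches: at [0:3] match 'HHh', group 1 = 'H'; at [3:7] match 'zzzo', group 1 = 'z'; at [7:12] match 'rrrrf', group 1 = 'r'.
Because there's exactly one group, `findall` drops the full match and keeps group 1 from each hit.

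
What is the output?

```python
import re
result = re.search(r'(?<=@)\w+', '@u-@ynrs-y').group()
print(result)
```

u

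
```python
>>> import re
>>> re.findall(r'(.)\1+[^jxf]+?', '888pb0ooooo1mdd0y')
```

`\1` is not a pattern — it's the concrete string captured by group 1, re-applied verbatim.
`findall` collects group 1 from each match (3 total).

['8', 'o', 'd']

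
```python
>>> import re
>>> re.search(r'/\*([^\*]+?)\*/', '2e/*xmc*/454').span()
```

Unlike `match`, `search` isn't anchored — it looks for the pattern anywhere in the string.
The match spans [2:9] → '/*xmc*/'.
Captured: group 1 = 'xmc'.

(2, 9)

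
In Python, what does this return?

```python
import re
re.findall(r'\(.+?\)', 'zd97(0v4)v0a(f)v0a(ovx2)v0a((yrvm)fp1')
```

['(0v4)', '(f)', '(ovx2)', '((yrvm)']

Lazy quantifiers expand one character at a time until the remainder of the pattern can match.
`findall` yields the raw match text (4 of them) because the pattern has no groups.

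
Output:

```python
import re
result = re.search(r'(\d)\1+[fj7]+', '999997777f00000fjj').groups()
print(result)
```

A backreference is literal: `\1` must see the identical characters the first group matched.
`search` walks the string left to right and returns the first match it finds.
The match spans [0:10] → '999997777f'.
Captured: group 1 = '9'.

('9',)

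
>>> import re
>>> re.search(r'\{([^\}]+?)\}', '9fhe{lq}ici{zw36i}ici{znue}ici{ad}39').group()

`search` walks the string left to right and returns the first match it finds.
The match spans [4:8] → '{lq}'.
Captured: group 1 = 'lq'.

'{lq}'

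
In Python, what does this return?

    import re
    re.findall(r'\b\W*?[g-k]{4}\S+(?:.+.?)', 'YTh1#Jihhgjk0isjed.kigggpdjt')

The pattern matches a word boundary (`\b`, zero-width); then zero or more of a non-word character (lazy), then exactly 4 of a character in [g-k], then one or more of a non-whitespace character; then one or more of any character, then optionally any character (non-capturing group).
Scanning left to right: at [18:28] → '.kigggpdjt'.
`findall` yields the raw match text (1 of them) because the pattern has no groups.

['.kigggpdjt']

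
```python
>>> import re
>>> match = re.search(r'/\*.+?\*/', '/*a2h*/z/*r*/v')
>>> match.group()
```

`re.search` scans for the first position where the pattern succeeds.
The match spans [0:7] → '/*a2h*/'.

'/*a2h*/'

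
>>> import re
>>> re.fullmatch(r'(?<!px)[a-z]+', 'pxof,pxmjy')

`(?!…)`/`(?<!…)` only lets a position through if the neighbouring text does NOT match; no characters are consumed.
For `fullmatch`, every character of the input must be accounted for by the pattern.
Here the pattern can't cover the whole string, so the call returns None.

None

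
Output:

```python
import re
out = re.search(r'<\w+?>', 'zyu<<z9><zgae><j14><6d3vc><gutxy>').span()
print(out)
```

(4, 8)

`re.search` tries every starting position until one works.
The match spans [4:8] → '<z9>'.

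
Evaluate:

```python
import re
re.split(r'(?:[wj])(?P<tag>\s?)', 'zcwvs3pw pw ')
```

['zc', '', 'vs3p', ' ', 'p', ' ', '']

Pattern: one of [wj] (non-capturing group); then optionally whitespace (captured as 'tag').
Matches to split on: at [2:3] → 'w'; at [7:9] → 'w '; at [10:12] → 'w '.
Because the pattern has a capturing group, `split` also inserts each captured text between the pieces.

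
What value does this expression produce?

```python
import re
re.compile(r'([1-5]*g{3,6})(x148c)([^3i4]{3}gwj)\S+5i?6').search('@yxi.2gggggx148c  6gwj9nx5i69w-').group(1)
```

'2ggggg'

The pattern matches zero or more of a character in [1-5], then 3 to 6 of a literal 'g' (captured); then the literal 'x1', then the literal '48c' (captured); then exactly 3 of any character except [3i4], then the literal 'gwj' (captured); then one or more of a non-whitespace character, then the literal '5', then optionally the literal 'i'; then a literal '6'.
Unlike `match`, `search` isn't anchored — it looks for the pattern anywhere in the string.
The match spans [5:28] → '2gggggx148c  6gwj9nx5i6'.
Captured: group 1 = '2ggggg', group 2 = 'x148c', group 3 = '  6gwj'.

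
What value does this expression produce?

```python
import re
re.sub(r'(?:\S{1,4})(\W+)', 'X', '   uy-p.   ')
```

`sub` substitutes 'X' at each match site.

'   X'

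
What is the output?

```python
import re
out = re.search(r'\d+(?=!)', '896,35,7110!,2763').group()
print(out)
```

Lookahead/lookbehind check context without consuming it, so the matched span excludes the asserted characters.
The match spans [7:11] → '7110'.

7110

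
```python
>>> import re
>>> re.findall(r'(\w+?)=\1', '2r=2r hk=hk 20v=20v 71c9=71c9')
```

A backreference is literal: `\1` must see the identical characters the first group matched.
Walking the string: at [0:5] match '2r=2r', group 1 = '2r'; at [6:11] match 'hk=hk', group 1 = 'hk'; at [12:19] match '20v=20v', group 1 = '20v'; at [20:29] match '71c9=71c9', group 1 = '71c9'.
`findall` collects group 1 from each match (4 total).

['2r', 'hk', '20v', '71c9']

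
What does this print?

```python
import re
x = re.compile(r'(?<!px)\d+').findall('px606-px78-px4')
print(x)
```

The negative lookahead/lookbehind blocks any match where the forbidden context is present.
`findall` yields the raw match text (2 of them) because the pattern has no groups.

['06', '8']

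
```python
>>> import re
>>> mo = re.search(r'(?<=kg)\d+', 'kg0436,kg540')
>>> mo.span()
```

Because the assertion is zero-width, the text it checks is not consumed and won't appear in the result.
`search` walks the string left to right and returns the first match it finds.
The match spans [2:6] → '0436'.

(2, 6)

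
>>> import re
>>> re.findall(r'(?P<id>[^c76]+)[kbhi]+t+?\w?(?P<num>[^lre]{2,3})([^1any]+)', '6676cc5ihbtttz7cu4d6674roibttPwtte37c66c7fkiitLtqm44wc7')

This matches one or more of any character except [c76] (captured as 'id'); then one or more of one of [kbhi], then one or more of the literal 't' (lazy), then optionally a word character; then 2 to 3 of any character except [lre] (captured as 'num'); then one or more of any character except [1any] (captured).
Matches: at [6:55] match '5ihbtttz7cu4d6674roibttPwtte37c66c7fkiitLtqm44wc7', groups = ('5ih', 'tz7', 'cu4d6674roibttPwtte37c66c7fkiitLtqm44wc7').
With 3 capturing groups, `findall` returns a 3-tuple per match.

[('5ih', 'tz7', 'cu4d6674roibttPwtte37c66c7fkiitLtqm44wc7')]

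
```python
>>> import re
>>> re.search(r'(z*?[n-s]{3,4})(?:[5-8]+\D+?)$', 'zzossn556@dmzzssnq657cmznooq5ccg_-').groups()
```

('znooq',)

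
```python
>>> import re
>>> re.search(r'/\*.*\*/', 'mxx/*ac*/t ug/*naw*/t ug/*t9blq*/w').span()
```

The match spans [3:33] → '/*ac*/t ug/*naw*/t ug/*t9blq*/'.

(3, 33)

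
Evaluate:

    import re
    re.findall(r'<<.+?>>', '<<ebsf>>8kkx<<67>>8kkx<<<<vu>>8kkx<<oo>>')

['<<ebsf>>', '<<67>>', '<<<<vu>>', '<<oo>>']

With the lazy modifier that quantifier settles for the fewest repetitions that let the rest of the pattern succeed (the atoms after it are unaffected and can still be greedy).
With no groups in the pattern, `findall` gives back each whole match — 4 here.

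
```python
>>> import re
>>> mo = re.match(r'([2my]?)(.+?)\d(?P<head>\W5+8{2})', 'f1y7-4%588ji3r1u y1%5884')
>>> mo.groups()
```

('', 'f1y7-', '%588')

This matches optionally one of [2my] (captured); then one or more of any character (lazy) (captured); then a digit; then a non-word character, then one or more of the literal '5', then exactly 2 of the literal '8' (captured as 'head').
A `+?`/`*?`/`{m,n}?` starts at its minimum and grows only as far as needed for what follows to match.
`re.match` won't scan ahead — the pattern has to work from the very first character.
The match spans [0:10] → 'f1y7-4%588'.
Captured: group 1 = '', group 2 = 'f1y7-', group 3 = '%588'.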